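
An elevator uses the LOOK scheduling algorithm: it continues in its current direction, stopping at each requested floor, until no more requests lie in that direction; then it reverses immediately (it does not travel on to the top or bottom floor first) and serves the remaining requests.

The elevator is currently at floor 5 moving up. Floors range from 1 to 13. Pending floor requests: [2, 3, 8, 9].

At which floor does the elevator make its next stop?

Current floor: 5, direction: up
Requests above: [8, 9]
Requests below: [2, 3]
Moving up and requests lie above → nearest above is min([8, 9]) = 8

Answer: 8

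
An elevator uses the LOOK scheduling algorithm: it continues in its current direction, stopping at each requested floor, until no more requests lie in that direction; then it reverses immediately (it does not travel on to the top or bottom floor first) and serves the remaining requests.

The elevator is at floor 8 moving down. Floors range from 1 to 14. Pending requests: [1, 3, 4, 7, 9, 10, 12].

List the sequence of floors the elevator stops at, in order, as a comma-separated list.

Current: 8, moving DOWN
Serve below first (descending): [7, 4, 3, 1]
Then reverse, serve above (ascending): [9, 10, 12]

Answer: 7, 4, 3, 1, 9, 10, 12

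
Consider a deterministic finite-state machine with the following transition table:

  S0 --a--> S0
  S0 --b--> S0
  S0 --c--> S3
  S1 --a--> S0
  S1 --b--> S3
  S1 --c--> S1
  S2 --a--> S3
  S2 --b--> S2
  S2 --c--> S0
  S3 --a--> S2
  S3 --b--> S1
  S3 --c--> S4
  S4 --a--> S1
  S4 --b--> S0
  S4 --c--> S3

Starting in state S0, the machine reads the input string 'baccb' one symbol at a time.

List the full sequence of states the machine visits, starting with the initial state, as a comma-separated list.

Start: S0
  read 'b': S0 --b--> S0
  read 'a': S0 --a--> S0
  read 'c': S0 --c--> S3
  read 'c': S3 --c--> S4
  read 'b': S4 --b--> S0

Answer: S0, S0, S0, S3, S4, S0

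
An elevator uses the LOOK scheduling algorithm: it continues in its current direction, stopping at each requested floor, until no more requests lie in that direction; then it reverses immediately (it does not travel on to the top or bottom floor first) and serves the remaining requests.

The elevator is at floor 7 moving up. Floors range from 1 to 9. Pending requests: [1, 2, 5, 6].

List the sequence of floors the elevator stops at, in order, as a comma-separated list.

Answer: 6, 5, 2, 1

Derivation:
Current: 7, moving UP
Serve above first (ascending): []
Then reverse, serve below (descending): [6, 5, 2, 1]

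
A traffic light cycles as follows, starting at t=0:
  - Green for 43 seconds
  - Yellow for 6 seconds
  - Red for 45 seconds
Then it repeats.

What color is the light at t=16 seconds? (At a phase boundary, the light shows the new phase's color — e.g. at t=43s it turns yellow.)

Cycle length = 43 + 6 + 45 = 94s
t = 16, phase_t = 16 mod 94 = 16
16 < 43 (green end) → GREEN

Answer: green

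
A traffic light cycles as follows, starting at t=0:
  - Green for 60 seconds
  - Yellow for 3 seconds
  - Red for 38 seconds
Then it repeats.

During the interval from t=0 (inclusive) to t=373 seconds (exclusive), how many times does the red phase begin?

Cycle = 60+3+38 = 101s
red phase starts at t = k*101 + 63 for k=0,1,2,...
Need k*101+63 < 373 → k < 3.069
k ∈ {0, ..., 3} → 4 starts

Answer: 4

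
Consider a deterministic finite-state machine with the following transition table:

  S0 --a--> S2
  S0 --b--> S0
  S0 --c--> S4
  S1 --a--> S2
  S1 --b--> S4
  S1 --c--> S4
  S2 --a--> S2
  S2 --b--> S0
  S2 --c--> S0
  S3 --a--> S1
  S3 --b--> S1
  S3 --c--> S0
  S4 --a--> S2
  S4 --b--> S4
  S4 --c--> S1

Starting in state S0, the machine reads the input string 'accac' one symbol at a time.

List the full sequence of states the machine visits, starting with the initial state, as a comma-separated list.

Answer: S0, S2, S0, S4, S2, S0

Derivation:
Start: S0
  read 'a': S0 --a--> S2
  read 'c': S2 --c--> S0
  read 'c': S0 --c--> S4
  read 'a': S4 --a--> S2
  read 'c': S2 --c--> S0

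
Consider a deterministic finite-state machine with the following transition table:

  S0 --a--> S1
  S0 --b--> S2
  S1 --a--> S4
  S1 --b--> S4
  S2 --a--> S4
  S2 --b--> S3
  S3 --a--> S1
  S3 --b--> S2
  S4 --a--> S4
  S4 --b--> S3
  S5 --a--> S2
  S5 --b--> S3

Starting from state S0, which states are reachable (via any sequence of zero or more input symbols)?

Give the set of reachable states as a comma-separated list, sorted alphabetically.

BFS from S0:
  visit S0: S0--a-->S1 (new), S0--b-->S2 (new)
  visit S1: S1--a-->S4 (new), S1--b-->S4 (seen)
  visit S2: S2--a-->S4 (seen), S2--b-->S3 (new)
  visit S4: S4--a-->S4 (seen), S4--b-->S3 (seen)
  visit S3: S3--a-->S1 (seen), S3--b-->S2 (seen)

Answer: S0, S1, S2, S3, S4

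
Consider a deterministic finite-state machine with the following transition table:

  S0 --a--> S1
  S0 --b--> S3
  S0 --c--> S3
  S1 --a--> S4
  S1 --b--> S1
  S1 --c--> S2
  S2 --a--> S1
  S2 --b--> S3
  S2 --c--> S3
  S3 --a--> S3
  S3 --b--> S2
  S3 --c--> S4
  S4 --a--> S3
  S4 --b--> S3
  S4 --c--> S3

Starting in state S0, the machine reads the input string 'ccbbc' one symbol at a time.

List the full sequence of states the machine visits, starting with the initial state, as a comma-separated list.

Answer: S0, S3, S4, S3, S2, S3

Derivation:
Start: S0
  read 'c': S0 --c--> S3
  read 'c': S3 --c--> S4
  read 'b': S4 --b--> S3
  read 'b': S3 --b--> S2
  read 'c': S2 --c--> S3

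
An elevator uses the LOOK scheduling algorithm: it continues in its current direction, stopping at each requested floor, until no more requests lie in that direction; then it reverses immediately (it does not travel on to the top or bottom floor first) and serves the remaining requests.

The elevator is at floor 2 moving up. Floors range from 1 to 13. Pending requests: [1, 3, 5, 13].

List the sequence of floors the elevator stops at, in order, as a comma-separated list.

Answer: 3, 5, 13, 1

Derivation:
Current: 2, moving UP
Serve above first (ascending): [3, 5, 13]
Then reverse, serve below (descending): [1]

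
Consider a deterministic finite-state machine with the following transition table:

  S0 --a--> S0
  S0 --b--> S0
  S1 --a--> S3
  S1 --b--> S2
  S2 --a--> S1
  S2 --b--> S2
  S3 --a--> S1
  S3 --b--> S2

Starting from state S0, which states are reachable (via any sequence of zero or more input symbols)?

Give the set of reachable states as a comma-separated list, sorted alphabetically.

Answer: S0

Derivation:
BFS from S0:
  visit S0: S0--a-->S0 (seen), S0--b-->S0 (seen)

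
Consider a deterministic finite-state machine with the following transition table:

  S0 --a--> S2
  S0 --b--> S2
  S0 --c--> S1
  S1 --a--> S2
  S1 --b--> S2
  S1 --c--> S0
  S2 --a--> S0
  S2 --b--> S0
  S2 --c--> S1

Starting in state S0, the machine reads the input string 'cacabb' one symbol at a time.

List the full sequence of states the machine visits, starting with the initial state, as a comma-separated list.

Answer: S0, S1, S2, S1, S2, S0, S2

Derivation:
Start: S0
  read 'c': S0 --c--> S1
  read 'a': S1 --a--> S2
  read 'c': S2 --c--> S1
  read 'a': S1 --a--> S2
  read 'b': S2 --b--> S0
  read 'b': S0 --b--> S2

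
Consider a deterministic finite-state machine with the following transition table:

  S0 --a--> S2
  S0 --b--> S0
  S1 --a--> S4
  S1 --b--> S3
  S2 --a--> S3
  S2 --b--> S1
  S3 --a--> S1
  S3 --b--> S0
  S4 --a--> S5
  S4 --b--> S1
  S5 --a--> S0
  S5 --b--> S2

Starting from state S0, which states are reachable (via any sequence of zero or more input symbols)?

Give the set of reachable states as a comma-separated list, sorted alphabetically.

BFS from S0:
  visit S0: S0--a-->S2 (new), S0--b-->S0 (seen)
  visit S2: S2--a-->S3 (new), S2--b-->S1 (new)
  visit S3: S3--a-->S1 (seen), S3--b-->S0 (seen)
  visit S1: S1--a-->S4 (new), S1--b-->S3 (seen)
  visit S4: S4--a-->S5 (new), S4--b-->S1 (seen)
  visit S5: S5--a-->S0 (seen), S5--b-->S2 (seen)

Answer: S0, S1, S2, S3, S4, S5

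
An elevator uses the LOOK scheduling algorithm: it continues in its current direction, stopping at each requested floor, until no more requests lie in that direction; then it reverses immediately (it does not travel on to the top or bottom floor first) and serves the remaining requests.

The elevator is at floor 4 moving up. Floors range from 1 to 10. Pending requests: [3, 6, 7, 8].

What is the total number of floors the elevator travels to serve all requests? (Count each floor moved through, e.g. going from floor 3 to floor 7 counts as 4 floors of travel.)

Start at floor 4 moving up, LOOK stop order: [6, 7, 8, 3]
  4 → 6: |6-4| = 2, total = 2
  6 → 7: |7-6| = 1, total = 3
  7 → 8: |8-7| = 1, total = 4
  8 → 3: |3-8| = 5, total = 9

Answer: 9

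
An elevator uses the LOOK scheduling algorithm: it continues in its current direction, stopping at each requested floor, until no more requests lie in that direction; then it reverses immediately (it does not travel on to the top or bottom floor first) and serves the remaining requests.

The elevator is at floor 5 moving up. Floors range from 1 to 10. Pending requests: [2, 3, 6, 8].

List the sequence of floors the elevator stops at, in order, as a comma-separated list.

Current: 5, moving UP
Serve above first (ascending): [6, 8]
Then reverse, serve below (descending): [3, 2]

Answer: 6, 8, 3, 2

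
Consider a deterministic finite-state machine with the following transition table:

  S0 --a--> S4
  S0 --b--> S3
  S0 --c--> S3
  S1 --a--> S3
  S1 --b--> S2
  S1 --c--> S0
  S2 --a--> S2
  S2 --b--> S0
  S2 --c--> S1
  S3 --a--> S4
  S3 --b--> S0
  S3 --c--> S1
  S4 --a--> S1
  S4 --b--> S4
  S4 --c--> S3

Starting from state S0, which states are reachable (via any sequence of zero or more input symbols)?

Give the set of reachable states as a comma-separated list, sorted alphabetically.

BFS from S0:
  visit S0: S0--a-->S4 (new), S0--b-->S3 (new), S0--c-->S3 (seen)
  visit S4: S4--a-->S1 (new), S4--b-->S4 (seen), S4--c-->S3 (seen)
  visit S3: S3--a-->S4 (seen), S3--b-->S0 (seen), S3--c-->S1 (seen)
  visit S1: S1--a-->S3 (seen), S1--b-->S2 (new), S1--c-->S0 (seen)
  visit S2: S2--a-->S2 (seen), S2--b-->S0 (seen), S2--c-->S1 (seen)

Answer: S0, S1, S2, S3, S4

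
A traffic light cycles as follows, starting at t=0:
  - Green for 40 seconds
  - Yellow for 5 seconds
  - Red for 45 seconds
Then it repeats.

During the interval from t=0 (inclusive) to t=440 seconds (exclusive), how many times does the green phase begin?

Cycle = 40+5+45 = 90s
green phase starts at t = k*90 + 0 for k=0,1,2,...
Need k*90+0 < 440 → k < 4.889
k ∈ {0, ..., 4} → 5 starts

Answer: 5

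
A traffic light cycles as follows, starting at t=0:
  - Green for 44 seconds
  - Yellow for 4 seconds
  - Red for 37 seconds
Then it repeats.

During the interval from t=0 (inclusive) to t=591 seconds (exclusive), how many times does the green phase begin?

Answer: 7

Derivation:
Cycle = 44+4+37 = 85s
green phase starts at t = k*85 + 0 for k=0,1,2,...
Need k*85+0 < 591 → k < 6.953
k ∈ {0, ..., 6} → 7 starts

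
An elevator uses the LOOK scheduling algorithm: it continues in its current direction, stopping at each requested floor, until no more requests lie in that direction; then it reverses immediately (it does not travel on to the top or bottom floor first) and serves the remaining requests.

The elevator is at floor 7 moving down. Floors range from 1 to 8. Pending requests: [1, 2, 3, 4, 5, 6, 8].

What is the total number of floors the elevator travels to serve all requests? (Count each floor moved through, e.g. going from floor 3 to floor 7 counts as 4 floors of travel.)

Start at floor 7 moving down, LOOK stop order: [6, 5, 4, 3, 2, 1, 8]
  7 → 6: |6-7| = 1, total = 1
  6 → 5: |5-6| = 1, total = 2
  5 → 4: |4-5| = 1, total = 3
  4 → 3: |3-4| = 1, total = 4
  3 → 2: |2-3| = 1, total = 5
  2 → 1: |1-2| = 1, total = 6
  1 → 8: |8-1| = 7, total = 13

Answer: 13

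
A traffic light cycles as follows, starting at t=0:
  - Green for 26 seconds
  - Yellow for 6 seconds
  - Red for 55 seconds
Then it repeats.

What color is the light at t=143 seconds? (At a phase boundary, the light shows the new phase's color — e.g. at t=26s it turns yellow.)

Answer: red

Derivation:
Cycle length = 26 + 6 + 55 = 87s
t = 143, phase_t = 143 mod 87 = 56
56 >= 32 → RED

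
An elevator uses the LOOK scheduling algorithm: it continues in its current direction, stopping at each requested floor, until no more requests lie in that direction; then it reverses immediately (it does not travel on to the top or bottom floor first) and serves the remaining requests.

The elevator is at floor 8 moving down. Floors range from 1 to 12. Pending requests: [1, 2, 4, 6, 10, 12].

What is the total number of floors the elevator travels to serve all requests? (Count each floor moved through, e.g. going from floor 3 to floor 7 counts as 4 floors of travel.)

Answer: 18

Derivation:
Start at floor 8 moving down, LOOK stop order: [6, 4, 2, 1, 10, 12]
  8 → 6: |6-8| = 2, total = 2
  6 → 4: |4-6| = 2, total = 4
  4 → 2: |2-4| = 2, total = 6
  2 → 1: |1-2| = 1, total = 7
  1 → 10: |10-1| = 9, total = 16
  10 → 12: |12-10| = 2, total = 18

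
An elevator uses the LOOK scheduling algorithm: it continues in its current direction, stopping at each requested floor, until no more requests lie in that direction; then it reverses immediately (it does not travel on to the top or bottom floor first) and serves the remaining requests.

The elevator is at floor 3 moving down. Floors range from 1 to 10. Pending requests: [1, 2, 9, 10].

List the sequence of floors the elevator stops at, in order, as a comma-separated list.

Answer: 2, 1, 9, 10

Derivation:
Current: 3, moving DOWN
Serve below first (descending): [2, 1]
Then reverse, serve above (ascending): [9, 10]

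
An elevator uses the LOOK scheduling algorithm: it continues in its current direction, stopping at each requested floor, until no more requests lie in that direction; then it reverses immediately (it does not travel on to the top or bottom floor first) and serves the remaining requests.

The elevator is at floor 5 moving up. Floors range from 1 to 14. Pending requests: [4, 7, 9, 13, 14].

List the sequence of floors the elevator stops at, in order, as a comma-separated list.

Answer: 7, 9, 13, 14, 4

Derivation:
Current: 5, moving UP
Serve above first (ascending): [7, 9, 13, 14]
Then reverse, serve below (descending): [4]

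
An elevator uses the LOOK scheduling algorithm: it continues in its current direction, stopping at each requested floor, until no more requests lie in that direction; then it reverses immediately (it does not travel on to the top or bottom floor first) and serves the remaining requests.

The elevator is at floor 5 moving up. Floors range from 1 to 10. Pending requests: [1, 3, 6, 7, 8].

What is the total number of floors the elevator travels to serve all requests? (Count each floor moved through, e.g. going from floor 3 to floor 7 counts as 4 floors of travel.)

Answer: 10

Derivation:
Start at floor 5 moving up, LOOK stop order: [6, 7, 8, 3, 1]
  5 → 6: |6-5| = 1, total = 1
  6 → 7: |7-6| = 1, total = 2
  7 → 8: |8-7| = 1, total = 3
  8 → 3: |3-8| = 5, total = 8
  3 → 1: |1-3| = 2, total = 10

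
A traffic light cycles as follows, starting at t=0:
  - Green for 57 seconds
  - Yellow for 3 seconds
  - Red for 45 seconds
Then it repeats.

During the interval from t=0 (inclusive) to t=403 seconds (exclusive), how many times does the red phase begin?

Cycle = 57+3+45 = 105s
red phase starts at t = k*105 + 60 for k=0,1,2,...
Need k*105+60 < 403 → k < 3.267
k ∈ {0, ..., 3} → 4 starts

Answer: 4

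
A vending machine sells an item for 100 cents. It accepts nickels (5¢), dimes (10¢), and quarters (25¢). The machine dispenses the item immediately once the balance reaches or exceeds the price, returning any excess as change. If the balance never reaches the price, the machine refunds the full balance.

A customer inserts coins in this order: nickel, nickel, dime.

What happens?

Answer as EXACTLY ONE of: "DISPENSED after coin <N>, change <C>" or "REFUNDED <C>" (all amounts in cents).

Price: 100¢
Coin 1 (nickel, 5¢): balance = 5¢
Coin 2 (nickel, 5¢): balance = 10¢
Coin 3 (dime, 10¢): balance = 20¢
All coins inserted, balance 20¢ < price 100¢ → REFUND 20¢

Answer: REFUNDED 20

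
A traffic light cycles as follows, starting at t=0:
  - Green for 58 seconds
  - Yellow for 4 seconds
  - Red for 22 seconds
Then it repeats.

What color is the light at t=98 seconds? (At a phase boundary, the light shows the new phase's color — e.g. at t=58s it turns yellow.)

Answer: green

Derivation:
Cycle length = 58 + 4 + 22 = 84s
t = 98, phase_t = 98 mod 84 = 14
14 < 58 (green end) → GREEN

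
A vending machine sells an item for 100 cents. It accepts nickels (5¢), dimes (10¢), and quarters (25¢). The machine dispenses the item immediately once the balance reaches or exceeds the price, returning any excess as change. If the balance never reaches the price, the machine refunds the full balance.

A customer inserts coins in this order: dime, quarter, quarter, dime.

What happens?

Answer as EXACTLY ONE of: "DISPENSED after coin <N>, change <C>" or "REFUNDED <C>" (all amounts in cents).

Answer: REFUNDED 70

Derivation:
Price: 100¢
Coin 1 (dime, 10¢): balance = 10¢
Coin 2 (quarter, 25¢): balance = 35¢
Coin 3 (quarter, 25¢): balance = 60¢
Coin 4 (dime, 10¢): balance = 70¢
All coins inserted, balance 70¢ < price 100¢ → REFUND 70¢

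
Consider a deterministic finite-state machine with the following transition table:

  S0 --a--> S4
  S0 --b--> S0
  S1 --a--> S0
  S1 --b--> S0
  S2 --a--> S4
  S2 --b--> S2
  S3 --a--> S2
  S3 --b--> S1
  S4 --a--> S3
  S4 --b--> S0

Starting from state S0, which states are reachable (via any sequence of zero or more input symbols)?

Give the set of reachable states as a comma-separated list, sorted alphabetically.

BFS from S0:
  visit S0: S0--a-->S4 (new), S0--b-->S0 (seen)
  visit S4: S4--a-->S3 (new), S4--b-->S0 (seen)
  visit S3: S3--a-->S2 (new), S3--b-->S1 (new)
  visit S2: S2--a-->S4 (seen), S2--b-->S2 (seen)
  visit S1: S1--a-->S0 (seen), S1--b-->S0 (seen)

Answer: S0, S1, S2, S3, S4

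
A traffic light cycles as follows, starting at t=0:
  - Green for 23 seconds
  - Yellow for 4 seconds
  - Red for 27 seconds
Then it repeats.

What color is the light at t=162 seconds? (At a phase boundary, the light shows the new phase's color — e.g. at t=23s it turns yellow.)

Cycle length = 23 + 4 + 27 = 54s
t = 162, phase_t = 162 mod 54 = 0
0 < 23 (green end) → GREEN

Answer: green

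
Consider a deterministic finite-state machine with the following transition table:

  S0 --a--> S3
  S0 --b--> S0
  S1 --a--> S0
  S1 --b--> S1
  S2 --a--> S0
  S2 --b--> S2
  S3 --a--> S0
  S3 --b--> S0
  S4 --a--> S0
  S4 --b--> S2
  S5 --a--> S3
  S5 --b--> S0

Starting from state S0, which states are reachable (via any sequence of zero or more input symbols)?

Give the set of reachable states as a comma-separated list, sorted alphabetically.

BFS from S0:
  visit S0: S0--a-->S3 (new), S0--b-->S0 (seen)
  visit S3: S3--a-->S0 (seen), S3--b-->S0 (seen)

Answer: S0, S3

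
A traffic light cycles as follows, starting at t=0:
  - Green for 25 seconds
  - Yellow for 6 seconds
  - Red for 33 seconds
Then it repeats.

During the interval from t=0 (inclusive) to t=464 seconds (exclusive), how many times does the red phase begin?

Answer: 7

Derivation:
Cycle = 25+6+33 = 64s
red phase starts at t = k*64 + 31 for k=0,1,2,...
Need k*64+31 < 464 → k < 6.766
k ∈ {0, ..., 6} → 7 starts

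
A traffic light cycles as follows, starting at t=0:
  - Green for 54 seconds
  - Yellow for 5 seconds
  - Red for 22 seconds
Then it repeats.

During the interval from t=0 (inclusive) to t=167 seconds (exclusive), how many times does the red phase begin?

Answer: 2

Derivation:
Cycle = 54+5+22 = 81s
red phase starts at t = k*81 + 59 for k=0,1,2,...
Need k*81+59 < 167 → k < 1.333
k ∈ {0, ..., 1} → 2 starts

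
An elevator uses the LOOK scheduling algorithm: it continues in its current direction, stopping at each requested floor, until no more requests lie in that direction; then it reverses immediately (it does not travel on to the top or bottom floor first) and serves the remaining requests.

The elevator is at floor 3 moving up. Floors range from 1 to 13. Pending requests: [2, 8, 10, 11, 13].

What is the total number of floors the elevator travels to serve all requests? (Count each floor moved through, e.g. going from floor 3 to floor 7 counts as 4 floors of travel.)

Answer: 21

Derivation:
Start at floor 3 moving up, LOOK stop order: [8, 10, 11, 13, 2]
  3 → 8: |8-3| = 5, total = 5
  8 → 10: |10-8| = 2, total = 7
  10 → 11: |11-10| = 1, total = 8
  11 → 13: |13-11| = 2, total = 10
  13 → 2: |2-13| = 11, total = 21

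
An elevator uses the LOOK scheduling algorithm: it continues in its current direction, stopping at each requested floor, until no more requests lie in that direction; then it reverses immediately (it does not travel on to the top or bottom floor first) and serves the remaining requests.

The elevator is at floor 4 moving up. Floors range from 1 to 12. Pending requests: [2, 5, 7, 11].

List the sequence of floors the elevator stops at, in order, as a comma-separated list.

Current: 4, moving UP
Serve above first (ascending): [5, 7, 11]
Then reverse, serve below (descending): [2]

Answer: 5, 7, 11, 2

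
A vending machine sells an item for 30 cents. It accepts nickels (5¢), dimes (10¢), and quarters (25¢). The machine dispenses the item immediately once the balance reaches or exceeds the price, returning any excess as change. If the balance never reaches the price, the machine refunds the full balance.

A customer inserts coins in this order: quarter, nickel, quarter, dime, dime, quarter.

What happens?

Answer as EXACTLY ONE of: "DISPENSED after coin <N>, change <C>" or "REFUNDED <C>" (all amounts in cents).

Answer: DISPENSED after coin 2, change 0

Derivation:
Price: 30¢
Coin 1 (quarter, 25¢): balance = 25¢
Coin 2 (nickel, 5¢): balance = 30¢
  → balance >= price → DISPENSE, change = 30 - 30 = 0¢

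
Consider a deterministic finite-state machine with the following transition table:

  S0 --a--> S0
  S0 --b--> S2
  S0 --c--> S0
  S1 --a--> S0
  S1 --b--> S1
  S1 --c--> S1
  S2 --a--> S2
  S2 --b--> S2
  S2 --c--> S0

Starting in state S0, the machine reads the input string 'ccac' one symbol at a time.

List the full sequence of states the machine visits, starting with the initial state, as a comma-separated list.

Start: S0
  read 'c': S0 --c--> S0
  read 'c': S0 --c--> S0
  read 'a': S0 --a--> S0
  read 'c': S0 --c--> S0

Answer: S0, S0, S0, S0, S0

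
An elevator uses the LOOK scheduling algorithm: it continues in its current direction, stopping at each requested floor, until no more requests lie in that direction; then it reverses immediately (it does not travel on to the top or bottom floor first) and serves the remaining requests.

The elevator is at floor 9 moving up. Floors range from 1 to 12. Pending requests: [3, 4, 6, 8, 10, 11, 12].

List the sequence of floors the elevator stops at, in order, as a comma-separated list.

Answer: 10, 11, 12, 8, 6, 4, 3

Derivation:
Current: 9, moving UP
Serve above first (ascending): [10, 11, 12]
Then reverse, serve below (descending): [8, 6, 4, 3]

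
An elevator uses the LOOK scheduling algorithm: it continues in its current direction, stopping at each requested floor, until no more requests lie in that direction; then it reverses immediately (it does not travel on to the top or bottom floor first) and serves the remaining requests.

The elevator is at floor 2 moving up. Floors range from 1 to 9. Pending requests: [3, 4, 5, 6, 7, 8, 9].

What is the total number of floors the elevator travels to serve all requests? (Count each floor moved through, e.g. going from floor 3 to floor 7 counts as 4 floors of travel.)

Answer: 7

Derivation:
Start at floor 2 moving up, LOOK stop order: [3, 4, 5, 6, 7, 8, 9]
  2 → 3: |3-2| = 1, total = 1
  3 → 4: |4-3| = 1, total = 2
  4 → 5: |5-4| = 1, total = 3
  5 → 6: |6-5| = 1, total = 4
  6 → 7: |7-6| = 1, total = 5
  7 → 8: |8-7| = 1, total = 6
  8 → 9: |9-8| = 1, total = 7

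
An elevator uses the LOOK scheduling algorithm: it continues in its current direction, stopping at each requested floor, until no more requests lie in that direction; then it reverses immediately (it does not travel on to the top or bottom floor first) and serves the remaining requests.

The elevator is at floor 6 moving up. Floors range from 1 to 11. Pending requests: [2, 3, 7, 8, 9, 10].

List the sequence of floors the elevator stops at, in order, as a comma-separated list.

Current: 6, moving UP
Serve above first (ascending): [7, 8, 9, 10]
Then reverse, serve below (descending): [3, 2]

Answer: 7, 8, 9, 10, 3, 2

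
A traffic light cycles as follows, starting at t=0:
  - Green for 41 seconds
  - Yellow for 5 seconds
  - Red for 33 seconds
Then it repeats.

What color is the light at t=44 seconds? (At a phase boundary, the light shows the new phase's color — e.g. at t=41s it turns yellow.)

Answer: yellow

Derivation:
Cycle length = 41 + 5 + 33 = 79s
t = 44, phase_t = 44 mod 79 = 44
41 <= 44 < 46 (yellow end) → YELLOW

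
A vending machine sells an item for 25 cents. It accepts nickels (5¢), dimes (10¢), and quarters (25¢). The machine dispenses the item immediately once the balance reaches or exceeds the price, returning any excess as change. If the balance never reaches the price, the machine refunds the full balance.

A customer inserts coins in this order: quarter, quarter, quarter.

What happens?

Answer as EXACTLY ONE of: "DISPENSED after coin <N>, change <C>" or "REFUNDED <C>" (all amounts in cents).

Answer: DISPENSED after coin 1, change 0

Derivation:
Price: 25¢
Coin 1 (quarter, 25¢): balance = 25¢
  → balance >= price → DISPENSE, change = 25 - 25 = 0¢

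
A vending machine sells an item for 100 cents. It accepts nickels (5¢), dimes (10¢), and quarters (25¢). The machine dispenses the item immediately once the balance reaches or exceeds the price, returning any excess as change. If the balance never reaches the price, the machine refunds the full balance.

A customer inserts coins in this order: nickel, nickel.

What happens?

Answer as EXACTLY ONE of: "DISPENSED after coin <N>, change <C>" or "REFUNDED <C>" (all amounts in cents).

Answer: REFUNDED 10

Derivation:
Price: 100¢
Coin 1 (nickel, 5¢): balance = 5¢
Coin 2 (nickel, 5¢): balance = 10¢
All coins inserted, balance 10¢ < price 100¢ → REFUND 10¢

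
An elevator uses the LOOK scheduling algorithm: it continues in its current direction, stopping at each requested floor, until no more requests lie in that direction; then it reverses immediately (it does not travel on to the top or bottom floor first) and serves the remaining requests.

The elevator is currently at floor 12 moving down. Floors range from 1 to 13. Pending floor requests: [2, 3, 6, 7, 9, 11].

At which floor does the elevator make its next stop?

Answer: 11

Derivation:
Current floor: 12, direction: down
Requests above: []
Requests below: [2, 3, 6, 7, 9, 11]
Moving down and requests lie below → nearest below is max([2, 3, 6, 7, 9, 11]) = 11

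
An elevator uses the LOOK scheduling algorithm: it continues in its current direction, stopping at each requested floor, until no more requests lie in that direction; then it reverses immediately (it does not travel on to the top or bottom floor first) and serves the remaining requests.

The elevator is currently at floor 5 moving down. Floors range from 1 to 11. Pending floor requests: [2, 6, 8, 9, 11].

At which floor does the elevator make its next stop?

Answer: 2

Derivation:
Current floor: 5, direction: down
Requests above: [6, 8, 9, 11]
Requests below: [2]
Moving down and requests lie below → nearest below is max([2]) = 2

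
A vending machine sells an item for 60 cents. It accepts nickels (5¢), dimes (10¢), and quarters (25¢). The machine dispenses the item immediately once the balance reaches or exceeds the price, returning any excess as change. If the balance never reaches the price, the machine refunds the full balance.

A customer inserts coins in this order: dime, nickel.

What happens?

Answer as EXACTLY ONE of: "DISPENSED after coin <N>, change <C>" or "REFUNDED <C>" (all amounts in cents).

Answer: REFUNDED 15

Derivation:
Price: 60¢
Coin 1 (dime, 10¢): balance = 10¢
Coin 2 (nickel, 5¢): balance = 15¢
All coins inserted, balance 15¢ < price 60¢ → REFUND 15¢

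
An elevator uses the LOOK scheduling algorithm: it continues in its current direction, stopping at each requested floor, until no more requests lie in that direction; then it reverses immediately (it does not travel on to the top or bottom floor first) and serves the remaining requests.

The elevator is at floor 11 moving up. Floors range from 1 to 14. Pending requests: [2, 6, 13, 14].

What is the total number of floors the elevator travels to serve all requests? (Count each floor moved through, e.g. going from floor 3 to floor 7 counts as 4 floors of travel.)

Answer: 15

Derivation:
Start at floor 11 moving up, LOOK stop order: [13, 14, 6, 2]
  11 → 13: |13-11| = 2, total = 2
  13 → 14: |14-13| = 1, total = 3
  14 → 6: |6-14| = 8, total = 11
  6 → 2: |2-6| = 4, total = 15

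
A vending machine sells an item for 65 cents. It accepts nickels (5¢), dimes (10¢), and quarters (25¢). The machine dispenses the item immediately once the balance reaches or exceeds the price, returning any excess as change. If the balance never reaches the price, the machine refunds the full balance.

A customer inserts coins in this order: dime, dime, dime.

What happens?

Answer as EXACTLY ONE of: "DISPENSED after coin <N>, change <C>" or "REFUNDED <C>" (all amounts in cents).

Price: 65¢
Coin 1 (dime, 10¢): balance = 10¢
Coin 2 (dime, 10¢): balance = 20¢
Coin 3 (dime, 10¢): balance = 30¢
All coins inserted, balance 30¢ < price 65¢ → REFUND 30¢

Answer: REFUNDED 30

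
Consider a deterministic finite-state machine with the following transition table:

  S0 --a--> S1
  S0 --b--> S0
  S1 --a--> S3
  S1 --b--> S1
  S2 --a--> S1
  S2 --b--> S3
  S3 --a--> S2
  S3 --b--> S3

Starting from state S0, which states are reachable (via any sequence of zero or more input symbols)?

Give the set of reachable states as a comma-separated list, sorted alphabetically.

Answer: S0, S1, S2, S3

Derivation:
BFS from S0:
  visit S0: S0--a-->S1 (new), S0--b-->S0 (seen)
  visit S1: S1--a-->S3 (new), S1--b-->S1 (seen)
  visit S3: S3--a-->S2 (new), S3--b-->S3 (seen)
  visit S2: S2--a-->S1 (seen), S2--b-->S3 (seen)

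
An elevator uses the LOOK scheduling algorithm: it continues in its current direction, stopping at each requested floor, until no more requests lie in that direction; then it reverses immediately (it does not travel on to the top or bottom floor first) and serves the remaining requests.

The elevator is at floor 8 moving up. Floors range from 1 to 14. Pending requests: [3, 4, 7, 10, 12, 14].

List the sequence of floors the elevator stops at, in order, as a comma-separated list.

Current: 8, moving UP
Serve above first (ascending): [10, 12, 14]
Then reverse, serve below (descending): [7, 4, 3]

Answer: 10, 12, 14, 7, 4, 3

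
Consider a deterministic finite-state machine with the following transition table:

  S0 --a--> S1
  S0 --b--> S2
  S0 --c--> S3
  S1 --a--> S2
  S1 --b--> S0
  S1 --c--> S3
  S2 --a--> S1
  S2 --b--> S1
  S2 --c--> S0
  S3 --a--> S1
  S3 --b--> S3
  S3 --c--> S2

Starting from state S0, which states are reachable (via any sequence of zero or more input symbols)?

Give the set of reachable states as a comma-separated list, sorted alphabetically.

BFS from S0:
  visit S0: S0--a-->S1 (new), S0--b-->S2 (new), S0--c-->S3 (new)
  visit S1: S1--a-->S2 (seen), S1--b-->S0 (seen), S1--c-->S3 (seen)
  visit S2: S2--a-->S1 (seen), S2--b-->S1 (seen), S2--c-->S0 (seen)
  visit S3: S3--a-->S1 (seen), S3--b-->S3 (seen), S3--c-->S2 (seen)

Answer: S0, S1, S2, S3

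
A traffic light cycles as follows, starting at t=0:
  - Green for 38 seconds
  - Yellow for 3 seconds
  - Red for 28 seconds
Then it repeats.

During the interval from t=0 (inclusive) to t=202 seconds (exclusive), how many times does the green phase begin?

Cycle = 38+3+28 = 69s
green phase starts at t = k*69 + 0 for k=0,1,2,...
Need k*69+0 < 202 → k < 2.928
k ∈ {0, ..., 2} → 3 starts

Answer: 3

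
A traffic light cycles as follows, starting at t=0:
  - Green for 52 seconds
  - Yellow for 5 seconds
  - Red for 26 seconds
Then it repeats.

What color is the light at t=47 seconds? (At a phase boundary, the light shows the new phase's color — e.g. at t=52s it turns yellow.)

Cycle length = 52 + 5 + 26 = 83s
t = 47, phase_t = 47 mod 83 = 47
47 < 52 (green end) → GREEN

Answer: green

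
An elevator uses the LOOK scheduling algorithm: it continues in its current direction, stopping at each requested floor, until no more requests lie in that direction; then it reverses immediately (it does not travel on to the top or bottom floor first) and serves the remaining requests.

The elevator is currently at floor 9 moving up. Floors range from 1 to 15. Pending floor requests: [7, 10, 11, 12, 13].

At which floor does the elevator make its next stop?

Current floor: 9, direction: up
Requests above: [10, 11, 12, 13]
Requests below: [7]
Moving up and requests lie above → nearest above is min([10, 11, 12, 13]) = 10

Answer: 10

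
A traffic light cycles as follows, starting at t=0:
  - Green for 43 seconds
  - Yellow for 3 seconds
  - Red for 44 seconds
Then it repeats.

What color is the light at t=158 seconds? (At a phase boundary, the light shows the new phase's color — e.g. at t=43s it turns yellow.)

Cycle length = 43 + 3 + 44 = 90s
t = 158, phase_t = 158 mod 90 = 68
68 >= 46 → RED

Answer: red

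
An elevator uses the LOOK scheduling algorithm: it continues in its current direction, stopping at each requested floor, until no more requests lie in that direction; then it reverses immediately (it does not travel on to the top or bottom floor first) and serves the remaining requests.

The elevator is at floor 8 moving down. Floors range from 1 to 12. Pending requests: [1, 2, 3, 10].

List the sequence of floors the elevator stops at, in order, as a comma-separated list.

Current: 8, moving DOWN
Serve below first (descending): [3, 2, 1]
Then reverse, serve above (ascending): [10]

Answer: 3, 2, 1, 10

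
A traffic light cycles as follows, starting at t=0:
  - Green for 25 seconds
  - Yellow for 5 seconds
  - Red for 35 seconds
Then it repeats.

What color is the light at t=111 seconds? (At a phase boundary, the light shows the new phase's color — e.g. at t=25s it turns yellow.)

Answer: red

Derivation:
Cycle length = 25 + 5 + 35 = 65s
t = 111, phase_t = 111 mod 65 = 46
46 >= 30 → RED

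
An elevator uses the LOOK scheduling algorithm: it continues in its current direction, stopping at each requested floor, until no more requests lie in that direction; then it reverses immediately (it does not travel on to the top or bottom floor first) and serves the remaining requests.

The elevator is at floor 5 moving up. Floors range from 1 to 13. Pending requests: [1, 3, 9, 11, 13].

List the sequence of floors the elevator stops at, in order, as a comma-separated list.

Current: 5, moving UP
Serve above first (ascending): [9, 11, 13]
Then reverse, serve below (descending): [3, 1]

Answer: 9, 11, 13, 3, 1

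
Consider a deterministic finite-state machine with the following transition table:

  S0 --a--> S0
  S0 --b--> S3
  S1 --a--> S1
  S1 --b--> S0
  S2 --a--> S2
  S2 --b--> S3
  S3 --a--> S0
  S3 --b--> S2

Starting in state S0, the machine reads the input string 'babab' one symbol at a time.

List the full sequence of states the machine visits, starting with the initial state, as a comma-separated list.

Answer: S0, S3, S0, S3, S0, S3

Derivation:
Start: S0
  read 'b': S0 --b--> S3
  read 'a': S3 --a--> S0
  read 'b': S0 --b--> S3
  read 'a': S3 --a--> S0
  read 'b': S0 --b--> S3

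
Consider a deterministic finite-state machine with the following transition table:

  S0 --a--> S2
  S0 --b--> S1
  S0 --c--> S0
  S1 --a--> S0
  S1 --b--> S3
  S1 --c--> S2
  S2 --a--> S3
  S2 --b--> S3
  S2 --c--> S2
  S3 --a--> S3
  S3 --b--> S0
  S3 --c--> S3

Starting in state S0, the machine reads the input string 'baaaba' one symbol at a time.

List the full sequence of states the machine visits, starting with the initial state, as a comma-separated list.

Start: S0
  read 'b': S0 --b--> S1
  read 'a': S1 --a--> S0
  read 'a': S0 --a--> S2
  read 'a': S2 --a--> S3
  read 'b': S3 --b--> S0
  read 'a': S0 --a--> S2

Answer: S0, S1, S0, S2, S3, S0, S2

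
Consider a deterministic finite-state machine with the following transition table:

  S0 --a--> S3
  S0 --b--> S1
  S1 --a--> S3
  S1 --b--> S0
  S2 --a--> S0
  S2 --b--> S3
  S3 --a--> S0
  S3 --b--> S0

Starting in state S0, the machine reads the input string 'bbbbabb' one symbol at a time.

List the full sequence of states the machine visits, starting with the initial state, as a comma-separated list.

Start: S0
  read 'b': S0 --b--> S1
  read 'b': S1 --b--> S0
  read 'b': S0 --b--> S1
  read 'b': S1 --b--> S0
  read 'a': S0 --a--> S3
  read 'b': S3 --b--> S0
  read 'b': S0 --b--> S1

Answer: S0, S1, S0, S1, S0, S3, S0, S1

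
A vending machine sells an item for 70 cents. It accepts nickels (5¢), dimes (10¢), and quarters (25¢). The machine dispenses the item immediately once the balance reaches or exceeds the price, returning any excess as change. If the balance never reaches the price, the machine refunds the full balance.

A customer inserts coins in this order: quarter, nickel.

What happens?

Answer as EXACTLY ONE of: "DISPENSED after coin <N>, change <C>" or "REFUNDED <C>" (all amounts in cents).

Price: 70¢
Coin 1 (quarter, 25¢): balance = 25¢
Coin 2 (nickel, 5¢): balance = 30¢
All coins inserted, balance 30¢ < price 70¢ → REFUND 30¢

Answer: REFUNDED 30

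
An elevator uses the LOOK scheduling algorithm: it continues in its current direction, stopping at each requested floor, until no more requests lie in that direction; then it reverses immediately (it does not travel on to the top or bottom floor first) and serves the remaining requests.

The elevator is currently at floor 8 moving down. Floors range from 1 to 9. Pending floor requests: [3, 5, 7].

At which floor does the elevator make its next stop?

Current floor: 8, direction: down
Requests above: []
Requests below: [3, 5, 7]
Moving down and requests lie below → nearest below is max([3, 5, 7]) = 7

Answer: 7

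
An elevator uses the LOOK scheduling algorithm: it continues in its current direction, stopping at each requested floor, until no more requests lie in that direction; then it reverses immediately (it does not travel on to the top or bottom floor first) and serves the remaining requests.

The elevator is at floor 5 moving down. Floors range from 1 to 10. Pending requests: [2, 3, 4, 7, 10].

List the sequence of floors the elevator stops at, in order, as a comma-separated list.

Answer: 4, 3, 2, 7, 10

Derivation:
Current: 5, moving DOWN
Serve below first (descending): [4, 3, 2]
Then reverse, serve above (ascending): [7, 10]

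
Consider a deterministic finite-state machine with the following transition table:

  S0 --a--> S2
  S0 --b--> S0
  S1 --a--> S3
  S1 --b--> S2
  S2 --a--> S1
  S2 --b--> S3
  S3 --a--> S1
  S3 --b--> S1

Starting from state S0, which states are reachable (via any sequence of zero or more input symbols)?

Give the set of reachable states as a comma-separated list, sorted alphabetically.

BFS from S0:
  visit S0: S0--a-->S2 (new), S0--b-->S0 (seen)
  visit S2: S2--a-->S1 (new), S2--b-->S3 (new)
  visit S1: S1--a-->S3 (seen), S1--b-->S2 (seen)
  visit S3: S3--a-->S1 (seen), S3--b-->S1 (seen)

Answer: S0, S1, S2, S3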